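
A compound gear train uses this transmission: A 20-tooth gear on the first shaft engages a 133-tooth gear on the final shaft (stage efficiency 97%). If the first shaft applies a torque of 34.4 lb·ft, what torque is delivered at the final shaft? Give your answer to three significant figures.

gear mesh 133/20 = 6.65 → τ = 34.4·6.65·0.97 = 221.9 lb·ft

222 lb·ft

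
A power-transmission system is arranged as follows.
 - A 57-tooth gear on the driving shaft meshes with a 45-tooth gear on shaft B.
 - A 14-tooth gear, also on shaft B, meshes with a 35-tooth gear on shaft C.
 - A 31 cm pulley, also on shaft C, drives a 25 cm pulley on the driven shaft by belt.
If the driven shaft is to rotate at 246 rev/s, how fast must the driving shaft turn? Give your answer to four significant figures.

Overall ratio R = 0.78947 × 2.5 × 0.80645 = 1.5917.
Required input speed = output speed × R = 246 × 1.5917 = 391.55 rev/s.

391.6 rev/s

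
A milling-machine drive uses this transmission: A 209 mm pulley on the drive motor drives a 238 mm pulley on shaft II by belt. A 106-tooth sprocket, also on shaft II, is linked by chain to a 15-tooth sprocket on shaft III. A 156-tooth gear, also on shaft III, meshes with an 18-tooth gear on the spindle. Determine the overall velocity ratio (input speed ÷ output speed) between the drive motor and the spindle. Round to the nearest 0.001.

0.019

Each stage contributes driven/driver: belt 238/209 = 1.1388, chain 15/106 = 0.14151, gear mesh 18/156 = 0.11538.
Overall: 1.1388 × 0.14151 × 0.11538 = 0.018594.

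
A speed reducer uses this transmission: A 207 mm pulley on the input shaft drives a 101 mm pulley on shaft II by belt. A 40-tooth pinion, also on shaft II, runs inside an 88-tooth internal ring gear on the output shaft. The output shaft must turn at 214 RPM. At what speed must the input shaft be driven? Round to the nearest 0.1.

Overall ratio R = 0.48792 × 2.2 = 1.0734.
Required input speed = output speed × R = 214 × 1.0734 = 229.71 RPM.

229.7 RPM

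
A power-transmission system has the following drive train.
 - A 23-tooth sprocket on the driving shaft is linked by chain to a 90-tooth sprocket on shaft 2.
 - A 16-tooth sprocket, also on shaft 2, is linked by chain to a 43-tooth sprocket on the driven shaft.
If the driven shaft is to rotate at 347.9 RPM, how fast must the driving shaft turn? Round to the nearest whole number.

3659 RPM

Overall ratio R = 3.913 × 2.6875 = 10.516.
Required input speed = output speed × R = 347.9 × 10.516 = 3658.6 RPM.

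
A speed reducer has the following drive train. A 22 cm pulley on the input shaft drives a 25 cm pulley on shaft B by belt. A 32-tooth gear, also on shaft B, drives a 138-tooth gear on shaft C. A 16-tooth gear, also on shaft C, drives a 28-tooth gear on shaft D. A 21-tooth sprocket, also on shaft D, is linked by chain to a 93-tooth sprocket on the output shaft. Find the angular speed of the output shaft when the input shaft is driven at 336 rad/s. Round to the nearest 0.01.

8.85 rad/s

the input shaft → shaft B (belt, 25/22): 336 ÷ 1.1364 = 295.68 rad/s
shaft B → shaft C (gear mesh, 138/32): 295.68 ÷ 4.3125 = 68.563 rad/s
shaft C → shaft D (gear mesh, 28/16): 68.563 ÷ 1.75 = 39.179 rad/s
shaft D → the output shaft (chain, 93/21): 39.179 ÷ 4.4286 = 8.8469 rad/s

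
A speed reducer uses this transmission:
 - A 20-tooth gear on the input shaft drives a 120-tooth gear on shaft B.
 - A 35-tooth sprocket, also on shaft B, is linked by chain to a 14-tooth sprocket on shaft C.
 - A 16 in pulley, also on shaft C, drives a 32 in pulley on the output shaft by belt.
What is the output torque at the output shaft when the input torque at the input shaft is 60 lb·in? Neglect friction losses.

288 lb·in

After the gear mesh (120/20): 60 × 6 = 360 lb·in
After the chain (14/35): 360 × 0.4 = 144 lb·in
After the belt (32/16): 144 × 2 = 288 lb·in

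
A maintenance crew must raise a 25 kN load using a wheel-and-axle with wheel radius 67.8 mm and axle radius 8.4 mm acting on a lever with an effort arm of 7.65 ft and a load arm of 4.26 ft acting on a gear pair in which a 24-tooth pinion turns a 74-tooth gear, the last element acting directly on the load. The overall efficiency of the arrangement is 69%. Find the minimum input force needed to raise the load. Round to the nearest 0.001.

0.811 kN

Wheel-and-axle MA = R/r = 67.8/8.4 = 8.0714.
Lever MA = effort arm / load arm = 7.65/4.26 = 1.7958.
Gear pair MA = 74/24 = 3.0833.
Combined ideal MA = 8.0714 × 1.7958 × 3.0833 = 44.691.
Actual MA = 44.691 × 0.69 = 30.837.
Effort = load / actual MA = 25 / 30.837 = 0.81071 kN.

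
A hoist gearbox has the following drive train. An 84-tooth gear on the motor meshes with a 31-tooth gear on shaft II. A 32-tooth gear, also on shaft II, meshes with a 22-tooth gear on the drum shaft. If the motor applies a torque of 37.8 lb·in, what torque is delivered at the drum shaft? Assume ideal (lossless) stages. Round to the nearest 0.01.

9.59 lb·in

gear mesh 31/84 = 0.36905 → τ = 37.8·0.36905 = 13.95 lb·in
gear mesh 22/32 = 0.6875 → τ = 13.95·0.6875 = 9.5906 lb·in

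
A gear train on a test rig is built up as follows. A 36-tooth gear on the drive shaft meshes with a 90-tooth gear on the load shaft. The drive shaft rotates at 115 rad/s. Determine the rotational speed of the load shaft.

the drive shaft → the load shaft (gear mesh, 90/36): 115 ÷ 2.5 = 46 rad/s

46 rad/s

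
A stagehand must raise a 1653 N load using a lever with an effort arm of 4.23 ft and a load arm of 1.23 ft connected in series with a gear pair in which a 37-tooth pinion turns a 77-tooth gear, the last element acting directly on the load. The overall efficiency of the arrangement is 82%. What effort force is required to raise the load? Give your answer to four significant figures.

281.7 N

Lever MA = effort arm / load arm = 4.23/1.23 = 3.439.
Gear pair MA = 77/37 = 2.0811.
Combined ideal MA = 3.439 × 2.0811 = 7.1569.
Actual MA = 7.1569 × 0.82 = 5.8686.
Effort = load / actual MA = 1653 / 5.8686 = 281.67 N.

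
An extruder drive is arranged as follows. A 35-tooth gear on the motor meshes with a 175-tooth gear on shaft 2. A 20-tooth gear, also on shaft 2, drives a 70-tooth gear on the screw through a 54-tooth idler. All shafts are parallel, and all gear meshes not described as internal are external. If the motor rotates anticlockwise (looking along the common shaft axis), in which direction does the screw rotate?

the motor → shaft 2: external mesh, 1 reversal → CW.
shaft 2 → the screw: driver → idler → driven is 2 external meshes, 2 reversals → CW.
3 reversals in total — an odd number — so the screw turns opposite to the motor.

clockwise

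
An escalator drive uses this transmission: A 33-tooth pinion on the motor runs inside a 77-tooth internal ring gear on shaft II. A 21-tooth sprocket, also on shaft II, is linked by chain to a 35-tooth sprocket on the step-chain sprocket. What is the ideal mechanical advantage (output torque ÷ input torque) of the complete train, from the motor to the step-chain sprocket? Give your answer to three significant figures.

3.89

Each stage contributes driven/driver: internal gear 77/33 = 2.3333, chain 35/21 = 1.6667.
Overall: 2.3333 × 1.6667 = 3.8889.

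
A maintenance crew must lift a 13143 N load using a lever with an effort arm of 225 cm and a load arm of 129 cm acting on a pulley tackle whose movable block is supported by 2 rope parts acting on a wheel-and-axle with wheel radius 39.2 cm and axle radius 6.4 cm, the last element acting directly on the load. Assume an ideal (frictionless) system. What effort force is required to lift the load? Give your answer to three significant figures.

615 N

Lever MA = effort arm / load arm = 225/129 = 1.7442.
Block-and-tackle MA = number of supporting rope parts = 2.
Wheel-and-axle MA = R/r = 39.2/6.4 = 6.125.
Combined ideal MA = 1.7442 × 2 × 6.125 = 21.366.
Effort = load / MA = 13143 / 21.366 = 615.13 N.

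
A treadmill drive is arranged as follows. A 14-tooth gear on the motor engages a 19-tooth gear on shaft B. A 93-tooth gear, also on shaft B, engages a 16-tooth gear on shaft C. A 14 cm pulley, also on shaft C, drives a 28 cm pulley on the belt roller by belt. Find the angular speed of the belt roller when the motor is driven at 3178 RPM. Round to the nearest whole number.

6806 RPM

the motor → shaft B (gear mesh, 19/14): 3178 ÷ 1.3571 = 2341.7 RPM
shaft B → shaft C (gear mesh, 16/93): 2341.7 ÷ 0.17204 = 13611 RPM
shaft C → the belt roller (belt, 28/14): 13611 ÷ 2 = 6805.5 RPM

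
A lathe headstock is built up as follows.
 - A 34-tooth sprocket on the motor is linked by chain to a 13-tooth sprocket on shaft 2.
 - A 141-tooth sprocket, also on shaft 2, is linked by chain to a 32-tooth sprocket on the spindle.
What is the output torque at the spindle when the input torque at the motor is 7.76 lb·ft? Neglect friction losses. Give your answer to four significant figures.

0.6734 lb·ft

After the chain (13/34): 7.76 × 0.38235 = 2.9671 lb·ft
After the chain (32/141): 2.9671 × 0.22695 = 0.67338 lb·ft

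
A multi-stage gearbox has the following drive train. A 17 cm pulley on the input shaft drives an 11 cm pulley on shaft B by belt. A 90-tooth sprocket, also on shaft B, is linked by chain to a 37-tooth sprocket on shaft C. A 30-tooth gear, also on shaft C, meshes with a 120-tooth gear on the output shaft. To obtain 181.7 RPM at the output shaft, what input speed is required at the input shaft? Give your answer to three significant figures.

Overall ratio R = 0.64706 × 0.41111 × 4 = 1.0641.
Required input speed = output speed × R = 181.7 × 1.0641 = 193.34 RPM.

193 RPM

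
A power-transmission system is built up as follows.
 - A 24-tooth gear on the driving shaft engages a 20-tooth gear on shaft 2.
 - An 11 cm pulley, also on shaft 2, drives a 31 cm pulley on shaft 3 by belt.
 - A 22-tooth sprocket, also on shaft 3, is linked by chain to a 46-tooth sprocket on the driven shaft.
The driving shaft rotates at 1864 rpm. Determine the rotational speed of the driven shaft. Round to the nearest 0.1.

379.6 rpm

Gear mesh: ratio = 20/24 = 0.83333, so shaft 2 turns at 1864 / 0.83333 = 2236.8 rpm.
Belt: ratio = 31/11 = 2.8182, so shaft 3 turns at 2236.8 / 2.8182 = 793.7 rpm.
Chain: ratio = 46/22 = 2.0909, so the driven shaft turns at 793.7 / 2.0909 = 379.6 rpm.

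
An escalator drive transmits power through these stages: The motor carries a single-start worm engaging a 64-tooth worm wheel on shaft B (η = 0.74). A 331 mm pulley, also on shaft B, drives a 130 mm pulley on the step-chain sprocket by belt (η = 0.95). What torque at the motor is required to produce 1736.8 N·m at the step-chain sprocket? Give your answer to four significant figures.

98.29 N·m

Overall ratio R = 64 × 0.39275 = 25.136; overall efficiency η = 0.74 × 0.95 = 0.7030.
Input torque = output torque / (R × η) = 1736.8 / (25.136 × 0.7030) = 98.288 N·m.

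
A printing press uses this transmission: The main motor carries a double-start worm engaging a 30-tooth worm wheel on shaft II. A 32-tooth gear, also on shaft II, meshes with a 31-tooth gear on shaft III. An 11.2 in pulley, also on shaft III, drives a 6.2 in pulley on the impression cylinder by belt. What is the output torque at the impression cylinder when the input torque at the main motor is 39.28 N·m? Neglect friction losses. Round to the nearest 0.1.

316.0 N·m

Worm: ratio = 30/2 = 15; torque at shaft II = 39.28 × 15 = 589.2 N·m.
Gear mesh: ratio = 31/32 = 0.96875; torque at shaft III = 589.2 × 0.96875 = 570.79 N·m.
Belt: ratio = 6.2/11.2 = 0.55357; torque at the impression cylinder = 570.79 × 0.55357 = 315.97 N·m.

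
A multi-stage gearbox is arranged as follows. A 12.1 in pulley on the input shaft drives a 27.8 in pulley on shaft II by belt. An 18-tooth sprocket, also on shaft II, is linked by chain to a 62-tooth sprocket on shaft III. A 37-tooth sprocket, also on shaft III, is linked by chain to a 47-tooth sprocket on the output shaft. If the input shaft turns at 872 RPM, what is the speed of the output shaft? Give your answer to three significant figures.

86.7 RPM

belt 27.8/12.1 = 2.2975 → 872/2.2975 = 379.54 RPM
chain 62/18 = 3.4444 → 379.54/3.4444 = 110.19 RPM
chain 47/37 = 1.2703 → 110.19/1.2703 = 86.744 RPM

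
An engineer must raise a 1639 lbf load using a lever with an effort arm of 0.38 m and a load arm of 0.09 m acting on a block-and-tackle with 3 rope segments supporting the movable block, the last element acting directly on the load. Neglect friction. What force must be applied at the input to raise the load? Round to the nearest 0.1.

129.4 lbf

Lever MA = effort arm / load arm = 0.38/0.09 = 4.2222.
Block-and-tackle MA = number of supporting rope parts = 3.
Combined ideal MA = 4.2222 × 3 = 12.667.
Effort = load / MA = 1639 / 12.667 = 129.39 lbf.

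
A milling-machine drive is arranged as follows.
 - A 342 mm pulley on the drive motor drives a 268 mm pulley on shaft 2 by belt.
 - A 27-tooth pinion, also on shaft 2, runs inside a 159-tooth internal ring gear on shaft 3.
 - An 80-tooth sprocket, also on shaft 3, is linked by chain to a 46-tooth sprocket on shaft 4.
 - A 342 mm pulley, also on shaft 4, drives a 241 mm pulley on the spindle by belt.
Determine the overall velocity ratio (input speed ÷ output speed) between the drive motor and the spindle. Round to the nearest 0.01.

1.87

Each stage contributes driven/driver: belt 268/342 = 0.78363, internal gear 159/27 = 5.8889, chain 46/80 = 0.575, belt 241/342 = 0.70468.
Overall: 0.78363 × 5.8889 × 0.575 × 0.70468 = 1.8698.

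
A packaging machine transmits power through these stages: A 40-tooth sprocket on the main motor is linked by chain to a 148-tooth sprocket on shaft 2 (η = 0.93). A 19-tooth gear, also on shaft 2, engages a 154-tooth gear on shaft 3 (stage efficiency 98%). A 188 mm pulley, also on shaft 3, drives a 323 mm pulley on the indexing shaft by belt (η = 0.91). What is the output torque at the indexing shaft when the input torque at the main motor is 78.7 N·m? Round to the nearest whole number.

3363 N·m

Chain: ratio = 148/40 = 3.7; torque at shaft 2 = 78.7 × 3.7 × 0.93 = 270.81 N·m.
Gear mesh: ratio = 154/19 = 8.1053; torque at shaft 3 = 270.81 × 8.1053 × 0.98 = 2151.1 N·m.
Belt: ratio = 323/188 = 1.7181; torque at the indexing shaft = 2151.1 × 1.7181 × 0.91 = 3363.1 N·m.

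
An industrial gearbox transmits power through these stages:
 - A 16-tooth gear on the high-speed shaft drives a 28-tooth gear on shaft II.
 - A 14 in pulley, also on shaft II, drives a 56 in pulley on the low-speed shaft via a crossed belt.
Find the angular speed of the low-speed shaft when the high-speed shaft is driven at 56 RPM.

the high-speed shaft → shaft II (gear mesh, 28/16): 56 ÷ 1.75 = 32 RPM
shaft II → the low-speed shaft (belt, 56/14): 32 ÷ 4 = 8 RPM

8 RPM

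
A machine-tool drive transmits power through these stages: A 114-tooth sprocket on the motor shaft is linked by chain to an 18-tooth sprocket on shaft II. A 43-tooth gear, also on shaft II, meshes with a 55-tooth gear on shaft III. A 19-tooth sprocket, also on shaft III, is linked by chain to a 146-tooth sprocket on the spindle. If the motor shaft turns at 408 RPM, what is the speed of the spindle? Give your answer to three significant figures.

Chain: ratio = 18/114 = 0.15789, so shaft II turns at 408 / 0.15789 = 2584 RPM.
Gear mesh: ratio = 55/43 = 1.2791, so shaft III turns at 2584 / 1.2791 = 2020.2 RPM.
Chain: ratio = 146/19 = 7.6842, so the spindle turns at 2020.2 / 7.6842 = 262.91 RPM.

263 RPM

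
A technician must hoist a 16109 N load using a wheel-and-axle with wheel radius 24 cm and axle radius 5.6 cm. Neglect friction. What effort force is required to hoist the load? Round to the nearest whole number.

3759 N

Wheel-and-axle MA = R/r = 24/5.6 = 4.2857.
Effort = load / MA = 16109 / 4.2857 = 3758.8 N.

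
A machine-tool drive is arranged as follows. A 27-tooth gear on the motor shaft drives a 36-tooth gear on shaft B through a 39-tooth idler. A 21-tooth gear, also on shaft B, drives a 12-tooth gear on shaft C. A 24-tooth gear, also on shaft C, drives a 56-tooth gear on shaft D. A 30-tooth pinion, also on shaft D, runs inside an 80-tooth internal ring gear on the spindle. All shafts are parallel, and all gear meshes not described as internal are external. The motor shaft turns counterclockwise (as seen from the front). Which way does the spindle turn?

the motor shaft → shaft B: driver → idler → driven is 2 external meshes, 2 reversals → CCW.
shaft B → shaft C: external mesh, 1 reversal → CW.
shaft C → shaft D: external mesh, 1 reversal → CCW.
shaft D → the spindle: internal mesh, same direction → CCW.
4 reversals in total — an even number — so the spindle turns the same way as the motor shaft.

counterclockwise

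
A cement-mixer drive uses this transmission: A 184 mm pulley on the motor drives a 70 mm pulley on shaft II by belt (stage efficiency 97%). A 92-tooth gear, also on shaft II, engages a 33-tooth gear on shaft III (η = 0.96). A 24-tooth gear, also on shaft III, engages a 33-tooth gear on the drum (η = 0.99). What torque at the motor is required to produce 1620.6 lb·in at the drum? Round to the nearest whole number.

Overall ratio R = 0.38043 × 0.3587 × 1.375 = 0.18763; overall efficiency η = 0.97 × 0.96 × 0.99 = 0.9219.
Input torque = output torque / (R × η) = 1620.6 / (0.18763 × 0.9219) = 9368.9 lb·in.

9369 lb·in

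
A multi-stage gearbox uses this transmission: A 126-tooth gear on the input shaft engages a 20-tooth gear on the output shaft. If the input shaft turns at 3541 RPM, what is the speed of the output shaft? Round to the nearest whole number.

the input shaft → the output shaft (gear mesh, 20/126): 3541 ÷ 0.15873 = 22308 RPM

22308 RPM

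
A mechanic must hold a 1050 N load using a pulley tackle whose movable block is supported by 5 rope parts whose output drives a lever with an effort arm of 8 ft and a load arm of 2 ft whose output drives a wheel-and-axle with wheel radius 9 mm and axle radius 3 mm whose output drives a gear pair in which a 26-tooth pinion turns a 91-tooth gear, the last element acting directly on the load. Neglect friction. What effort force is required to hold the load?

5 N

Block-and-tackle MA = number of supporting rope parts = 5.
Lever MA = effort arm / load arm = 8/2 = 4.
Wheel-and-axle MA = R/r = 9/3 = 3.
Gear pair MA = 91/26 = 3.5.
Combined ideal MA = 5 × 4 × 3 × 3.5 = 210.
Effort = load / MA = 1050 / 210 = 5 N.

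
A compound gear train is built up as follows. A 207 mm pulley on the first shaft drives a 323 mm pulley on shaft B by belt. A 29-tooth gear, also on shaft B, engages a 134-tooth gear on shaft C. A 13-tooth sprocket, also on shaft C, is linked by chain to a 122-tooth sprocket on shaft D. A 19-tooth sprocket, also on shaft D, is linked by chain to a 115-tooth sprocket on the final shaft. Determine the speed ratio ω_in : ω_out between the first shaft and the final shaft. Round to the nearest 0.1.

Each stage contributes driven/driver: belt 323/207 = 1.5604, gear mesh 134/29 = 4.6207, chain 122/13 = 9.3846, chain 115/19 = 6.0526.
Overall: 1.5604 × 4.6207 × 9.3846 × 6.0526 = 409.54.

409.5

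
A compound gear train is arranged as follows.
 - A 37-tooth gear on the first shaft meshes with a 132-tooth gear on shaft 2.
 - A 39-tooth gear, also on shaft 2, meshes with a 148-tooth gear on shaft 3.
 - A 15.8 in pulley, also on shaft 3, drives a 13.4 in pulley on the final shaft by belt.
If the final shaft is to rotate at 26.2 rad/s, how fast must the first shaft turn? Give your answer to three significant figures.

301 rad/s

Overall ratio R = 3.5676 × 3.7949 × 0.8481 = 11.482.
Required input speed = output speed × R = 26.2 × 11.482 = 300.83 rad/s.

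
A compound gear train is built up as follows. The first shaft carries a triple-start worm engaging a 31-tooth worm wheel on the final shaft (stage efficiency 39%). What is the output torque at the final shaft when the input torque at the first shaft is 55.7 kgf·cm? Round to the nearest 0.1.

After the worm (31/3): 55.7 × 10.333 × 0.39 = 224.47 kgf·cm

224.5 kgf·cm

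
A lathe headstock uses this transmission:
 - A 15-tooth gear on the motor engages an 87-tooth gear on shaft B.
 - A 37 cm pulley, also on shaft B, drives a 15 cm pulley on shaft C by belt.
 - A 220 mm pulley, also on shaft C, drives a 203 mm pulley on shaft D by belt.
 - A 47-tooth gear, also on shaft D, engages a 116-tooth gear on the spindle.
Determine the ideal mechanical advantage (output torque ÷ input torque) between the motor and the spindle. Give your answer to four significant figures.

Each stage contributes driven/driver: gear mesh 87/15 = 5.8, belt 15/37 = 0.40541, belt 203/220 = 0.92273, gear mesh 116/47 = 2.4681.
Overall: 5.8 × 0.40541 × 0.92273 × 2.4681 = 5.3549.

5.355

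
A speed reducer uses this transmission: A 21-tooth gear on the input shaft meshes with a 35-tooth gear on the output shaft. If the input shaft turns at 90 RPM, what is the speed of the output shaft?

Gear mesh: ratio = 35/21 = 1.6667, so the output shaft turns at 90 / 1.6667 = 54 RPM.

54 RPM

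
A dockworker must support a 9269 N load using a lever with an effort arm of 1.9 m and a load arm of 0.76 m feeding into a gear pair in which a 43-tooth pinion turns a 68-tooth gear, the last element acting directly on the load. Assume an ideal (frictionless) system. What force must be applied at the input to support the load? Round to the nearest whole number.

2345 N

Lever MA = effort arm / load arm = 1.9/0.76 = 2.5.
Gear pair MA = 68/43 = 1.5814.
Combined ideal MA = 2.5 × 1.5814 = 3.9535.
Effort = load / MA = 9269 / 3.9535 = 2344.5 N.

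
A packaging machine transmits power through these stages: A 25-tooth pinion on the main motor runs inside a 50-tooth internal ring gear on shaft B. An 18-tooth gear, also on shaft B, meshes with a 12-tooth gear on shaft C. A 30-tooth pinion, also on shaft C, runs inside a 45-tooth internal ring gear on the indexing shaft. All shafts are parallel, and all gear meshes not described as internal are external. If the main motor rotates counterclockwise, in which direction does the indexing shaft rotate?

the main motor → shaft B: internal mesh, same direction → CCW.
shaft B → shaft C: external mesh, 1 reversal → CW.
shaft C → the indexing shaft: internal mesh, same direction → CW.
1 reversal in total — an odd number — so the indexing shaft turns opposite to the main motor.

clockwise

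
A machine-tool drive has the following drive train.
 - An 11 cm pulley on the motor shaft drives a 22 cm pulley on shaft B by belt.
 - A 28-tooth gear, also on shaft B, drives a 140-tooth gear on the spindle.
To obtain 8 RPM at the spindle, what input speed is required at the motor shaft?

Overall ratio R = 2 × 5 = 10.
Required input speed = output speed × R = 8 × 10 = 80 RPM.

80 RPM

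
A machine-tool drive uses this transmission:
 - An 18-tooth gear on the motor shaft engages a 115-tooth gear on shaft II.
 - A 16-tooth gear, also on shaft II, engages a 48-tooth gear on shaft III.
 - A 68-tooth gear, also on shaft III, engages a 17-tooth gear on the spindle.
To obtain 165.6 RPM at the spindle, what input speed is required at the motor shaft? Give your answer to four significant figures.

Overall ratio R = 6.3889 × 3 × 0.25 = 4.7917.
Required input speed = output speed × R = 165.6 × 4.7917 = 793.5 RPM.

793.5 RPM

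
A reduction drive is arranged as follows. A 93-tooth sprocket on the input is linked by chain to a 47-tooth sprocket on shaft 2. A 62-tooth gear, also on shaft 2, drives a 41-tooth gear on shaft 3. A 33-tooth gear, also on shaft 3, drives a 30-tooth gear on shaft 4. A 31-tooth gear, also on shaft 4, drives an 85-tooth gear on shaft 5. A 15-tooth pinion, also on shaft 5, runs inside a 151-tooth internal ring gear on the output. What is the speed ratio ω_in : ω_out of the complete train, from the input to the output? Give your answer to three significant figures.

8.39

Each stage contributes driven/driver: chain 47/93 = 0.50538, gear mesh 41/62 = 0.66129, gear mesh 30/33 = 0.90909, gear mesh 85/31 = 2.7419, internal gear 151/15 = 10.067.
Overall: 0.50538 × 0.66129 × 0.90909 × 2.7419 × 10.067 = 8.386.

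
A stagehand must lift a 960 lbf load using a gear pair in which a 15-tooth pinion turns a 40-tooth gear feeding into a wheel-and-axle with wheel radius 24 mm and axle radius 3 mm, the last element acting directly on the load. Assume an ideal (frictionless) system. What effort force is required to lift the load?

45 lbf

Gear pair MA = 40/15 = 2.6667.
Wheel-and-axle MA = R/r = 24/3 = 8.
Combined ideal MA = 2.6667 × 8 = 21.333.
Effort = load / MA = 960 / 21.333 = 45 lbf.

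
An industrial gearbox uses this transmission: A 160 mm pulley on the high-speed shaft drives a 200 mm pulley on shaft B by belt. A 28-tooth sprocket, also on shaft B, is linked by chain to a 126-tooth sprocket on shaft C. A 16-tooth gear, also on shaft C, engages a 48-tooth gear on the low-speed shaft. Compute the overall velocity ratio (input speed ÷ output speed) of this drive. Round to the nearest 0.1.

Each stage contributes driven/driver: belt 200/160 = 1.25, chain 126/28 = 4.5, gear mesh 48/16 = 3.
Overall: 1.25 × 4.5 × 3 = 16.875.

16.9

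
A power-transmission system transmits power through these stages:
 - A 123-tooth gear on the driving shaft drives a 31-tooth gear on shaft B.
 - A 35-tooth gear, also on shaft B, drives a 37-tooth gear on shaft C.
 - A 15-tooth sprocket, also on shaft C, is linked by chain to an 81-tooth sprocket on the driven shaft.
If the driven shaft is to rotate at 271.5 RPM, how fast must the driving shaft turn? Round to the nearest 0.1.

390.6 RPM

Overall ratio R = 0.25203 × 1.0571 × 5.4 = 1.4387.
Required input speed = output speed × R = 271.5 × 1.4387 = 390.62 RPM.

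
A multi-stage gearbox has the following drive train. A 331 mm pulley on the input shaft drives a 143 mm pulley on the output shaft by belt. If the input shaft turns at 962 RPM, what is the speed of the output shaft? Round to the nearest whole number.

2227 RPM

Belt: ratio = 143/331 = 0.43202, so the output shaft turns at 962 / 0.43202 = 2226.7 RPM.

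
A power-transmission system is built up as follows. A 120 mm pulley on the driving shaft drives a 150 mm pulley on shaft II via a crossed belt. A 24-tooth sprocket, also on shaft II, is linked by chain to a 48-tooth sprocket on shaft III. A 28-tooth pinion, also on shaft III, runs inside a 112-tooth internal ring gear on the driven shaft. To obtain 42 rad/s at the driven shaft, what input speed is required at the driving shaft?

Overall ratio R = 1.25 × 2 × 4 = 10.
Required input speed = output speed × R = 42 × 10 = 420 rad/s.

420 rad/s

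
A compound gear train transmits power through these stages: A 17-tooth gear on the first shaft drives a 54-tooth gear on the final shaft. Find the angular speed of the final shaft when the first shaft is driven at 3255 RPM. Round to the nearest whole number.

the first shaft → the final shaft (gear mesh, 54/17): 3255 ÷ 3.1765 = 1024.7 RPM

1025 RPM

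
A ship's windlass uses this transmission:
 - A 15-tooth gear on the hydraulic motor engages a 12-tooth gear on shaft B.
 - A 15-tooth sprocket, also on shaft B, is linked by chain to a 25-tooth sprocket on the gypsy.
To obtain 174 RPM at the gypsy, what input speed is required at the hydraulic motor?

Overall ratio R = 0.8 × 1.6667 = 1.3333.
Required input speed = output speed × R = 174 × 1.3333 = 232 RPM.

232 RPM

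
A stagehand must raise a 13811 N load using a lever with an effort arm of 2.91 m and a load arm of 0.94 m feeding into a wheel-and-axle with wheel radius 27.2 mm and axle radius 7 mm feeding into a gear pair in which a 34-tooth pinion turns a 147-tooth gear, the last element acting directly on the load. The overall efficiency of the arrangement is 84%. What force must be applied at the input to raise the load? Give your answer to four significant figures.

316.1 N

Lever MA = effort arm / load arm = 2.91/0.94 = 3.0957.
Wheel-and-axle MA = R/r = 27.2/7 = 3.8857.
Gear pair MA = 147/34 = 4.3235.
Combined ideal MA = 3.0957 × 3.8857 × 4.3235 = 52.009.
Actual MA = 52.009 × 0.84 = 43.687.
Effort = load / actual MA = 13811 / 43.687 = 316.13 N.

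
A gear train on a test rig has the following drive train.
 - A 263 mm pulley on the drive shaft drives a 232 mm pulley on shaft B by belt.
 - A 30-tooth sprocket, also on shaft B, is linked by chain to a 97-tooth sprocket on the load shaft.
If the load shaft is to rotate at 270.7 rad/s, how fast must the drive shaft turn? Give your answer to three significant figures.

Overall ratio R = 0.88213 × 3.2333 = 2.8522.
Required input speed = output speed × R = 270.7 × 2.8522 = 772.1 rad/s.

772 rad/s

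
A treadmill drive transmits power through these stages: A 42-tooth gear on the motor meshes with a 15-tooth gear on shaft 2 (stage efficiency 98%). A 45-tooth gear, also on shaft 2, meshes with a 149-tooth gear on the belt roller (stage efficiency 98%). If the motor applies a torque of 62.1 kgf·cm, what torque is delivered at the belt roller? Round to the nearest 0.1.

70.5 kgf·cm

Gear mesh: ratio = 15/42 = 0.35714; torque at shaft 2 = 62.1 × 0.35714 × 0.98 = 21.735 kgf·cm.
Gear mesh: ratio = 149/45 = 3.3111; torque at the belt roller = 21.735 × 3.3111 × 0.98 = 70.528 kgf·cm.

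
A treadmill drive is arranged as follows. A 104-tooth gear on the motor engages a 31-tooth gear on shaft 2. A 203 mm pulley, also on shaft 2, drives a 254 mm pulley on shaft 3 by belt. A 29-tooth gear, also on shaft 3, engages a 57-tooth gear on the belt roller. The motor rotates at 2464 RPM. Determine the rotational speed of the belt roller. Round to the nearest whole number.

the motor → shaft 2 (gear mesh, 31/104): 2464 ÷ 0.29808 = 8266.3 RPM
shaft 2 → shaft 3 (belt, 254/203): 8266.3 ÷ 1.2512 = 6606.5 RPM
shaft 3 → the belt roller (gear mesh, 57/29): 6606.5 ÷ 1.9655 = 3361.2 RPM

3361 RPM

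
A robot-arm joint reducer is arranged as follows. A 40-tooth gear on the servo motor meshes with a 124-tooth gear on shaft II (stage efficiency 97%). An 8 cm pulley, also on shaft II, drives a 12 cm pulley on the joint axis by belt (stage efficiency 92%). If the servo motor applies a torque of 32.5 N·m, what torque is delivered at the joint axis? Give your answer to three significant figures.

135 N·m

gear mesh 124/40 = 3.1 → τ = 32.5·3.1·0.97 = 97.727 N·m
belt 12/8 = 1.5 → τ = 97.727·1.5·0.92 = 134.86 N·m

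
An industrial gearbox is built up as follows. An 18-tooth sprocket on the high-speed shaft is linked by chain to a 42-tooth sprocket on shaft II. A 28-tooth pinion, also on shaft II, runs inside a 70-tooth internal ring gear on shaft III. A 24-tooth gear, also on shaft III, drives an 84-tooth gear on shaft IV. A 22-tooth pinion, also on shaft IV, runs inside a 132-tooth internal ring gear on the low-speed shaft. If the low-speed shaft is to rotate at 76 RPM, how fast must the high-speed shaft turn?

Overall ratio R = 2.3333 × 2.5 × 3.5 × 6 = 122.5.
Required input speed = output speed × R = 76 × 122.5 = 9310 RPM.

9310 RPM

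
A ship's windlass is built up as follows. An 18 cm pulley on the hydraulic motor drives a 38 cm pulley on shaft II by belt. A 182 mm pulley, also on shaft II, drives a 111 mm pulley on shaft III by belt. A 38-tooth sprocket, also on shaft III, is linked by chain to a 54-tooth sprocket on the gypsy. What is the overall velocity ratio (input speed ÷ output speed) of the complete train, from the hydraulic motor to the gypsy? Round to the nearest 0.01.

1.83

Each stage contributes driven/driver: belt 38/18 = 2.1111, belt 111/182 = 0.60989, chain 54/38 = 1.4211.
Overall: 2.1111 × 0.60989 × 1.4211 = 1.8297.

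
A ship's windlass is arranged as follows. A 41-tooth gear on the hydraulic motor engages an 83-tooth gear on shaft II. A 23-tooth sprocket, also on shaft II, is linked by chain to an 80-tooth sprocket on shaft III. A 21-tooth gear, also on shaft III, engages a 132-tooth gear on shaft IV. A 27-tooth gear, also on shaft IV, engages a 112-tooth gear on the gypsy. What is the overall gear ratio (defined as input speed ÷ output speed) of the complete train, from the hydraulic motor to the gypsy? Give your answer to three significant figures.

184

Each stage contributes driven/driver: gear mesh 83/41 = 2.0244, chain 80/23 = 3.4783, gear mesh 132/21 = 6.2857, gear mesh 112/27 = 4.1481.
Overall: 2.0244 × 3.4783 × 6.2857 × 4.1481 = 183.6.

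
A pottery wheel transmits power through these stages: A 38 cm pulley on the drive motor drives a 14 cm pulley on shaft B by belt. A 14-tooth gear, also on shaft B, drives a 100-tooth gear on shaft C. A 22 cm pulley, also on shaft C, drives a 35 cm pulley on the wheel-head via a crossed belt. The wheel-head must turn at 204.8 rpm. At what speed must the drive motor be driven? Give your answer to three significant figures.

Overall ratio R = 0.36842 × 7.1429 × 1.5909 = 4.1866.
Required input speed = output speed × R = 204.8 × 4.1866 = 857.42 rpm.

857 rpm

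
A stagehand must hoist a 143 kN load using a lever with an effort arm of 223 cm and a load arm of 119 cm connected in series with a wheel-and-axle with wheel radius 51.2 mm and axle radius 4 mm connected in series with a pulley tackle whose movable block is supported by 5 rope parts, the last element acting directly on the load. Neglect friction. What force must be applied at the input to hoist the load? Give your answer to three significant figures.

1.19 kN

Lever MA = effort arm / load arm = 223/119 = 1.8739.
Wheel-and-axle MA = R/r = 51.2/4 = 12.8.
Block-and-tackle MA = number of supporting rope parts = 5.
Combined ideal MA = 1.8739 × 12.8 × 5 = 119.93.
Effort = load / MA = 143 / 119.93 = 1.1923 kN.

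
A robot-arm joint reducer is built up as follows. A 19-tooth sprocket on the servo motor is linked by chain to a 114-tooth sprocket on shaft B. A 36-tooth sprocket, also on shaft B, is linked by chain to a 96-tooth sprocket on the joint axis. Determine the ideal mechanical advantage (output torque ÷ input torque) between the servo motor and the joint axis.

Each stage contributes driven/driver: chain 114/19 = 6, chain 96/36 = 2.6667.
Overall: 6 × 2.6667 = 16.

16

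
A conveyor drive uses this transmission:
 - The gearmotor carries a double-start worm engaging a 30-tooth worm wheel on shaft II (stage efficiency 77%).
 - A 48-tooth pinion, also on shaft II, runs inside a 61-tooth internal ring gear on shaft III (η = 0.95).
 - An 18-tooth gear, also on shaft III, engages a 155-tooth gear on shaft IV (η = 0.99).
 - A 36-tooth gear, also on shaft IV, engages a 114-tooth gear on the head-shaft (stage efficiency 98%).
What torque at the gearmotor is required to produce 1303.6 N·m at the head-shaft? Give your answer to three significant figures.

3.53 N·m

Overall ratio R = 15 × 1.2708 × 8.6111 × 3.1667 = 519.81; overall efficiency η = 0.77 × 0.95 × 0.99 × 0.98 = 0.7097.
Input torque = output torque / (R × η) = 1303.6 / (519.81 × 0.7097) = 3.5337 N·m.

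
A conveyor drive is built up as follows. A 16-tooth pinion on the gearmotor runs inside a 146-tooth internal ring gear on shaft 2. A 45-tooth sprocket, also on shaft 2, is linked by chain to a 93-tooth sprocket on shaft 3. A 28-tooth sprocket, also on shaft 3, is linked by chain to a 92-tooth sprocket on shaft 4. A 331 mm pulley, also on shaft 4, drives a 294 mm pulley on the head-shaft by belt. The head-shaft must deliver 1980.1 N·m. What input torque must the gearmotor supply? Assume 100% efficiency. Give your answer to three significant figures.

36.0 N·m

Overall ratio R = 9.125 × 2.0667 × 3.2857 × 0.88822 = 55.037.
Input torque = output torque / R = 1980.1 / 55.037 = 35.978 N·m.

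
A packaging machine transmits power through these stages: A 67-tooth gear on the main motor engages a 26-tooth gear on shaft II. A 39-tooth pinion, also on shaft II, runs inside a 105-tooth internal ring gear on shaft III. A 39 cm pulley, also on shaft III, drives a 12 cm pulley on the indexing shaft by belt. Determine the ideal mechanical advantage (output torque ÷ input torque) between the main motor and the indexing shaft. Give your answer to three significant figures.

Each stage contributes driven/driver: gear mesh 26/67 = 0.38806, internal gear 105/39 = 2.6923, belt 12/39 = 0.30769.
Overall: 0.38806 × 2.6923 × 0.30769 = 0.32147.

0.321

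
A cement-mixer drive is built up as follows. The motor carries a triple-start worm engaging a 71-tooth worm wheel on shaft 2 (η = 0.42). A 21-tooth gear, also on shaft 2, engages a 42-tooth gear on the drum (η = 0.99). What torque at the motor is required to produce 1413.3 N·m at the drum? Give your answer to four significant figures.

71.81 N·m

Overall ratio R = 23.667 × 2 = 47.333; overall efficiency η = 0.42 × 0.99 = 0.4158.
Input torque = output torque / (R × η) = 1413.3 / (47.333 × 0.4158) = 71.81 N·m.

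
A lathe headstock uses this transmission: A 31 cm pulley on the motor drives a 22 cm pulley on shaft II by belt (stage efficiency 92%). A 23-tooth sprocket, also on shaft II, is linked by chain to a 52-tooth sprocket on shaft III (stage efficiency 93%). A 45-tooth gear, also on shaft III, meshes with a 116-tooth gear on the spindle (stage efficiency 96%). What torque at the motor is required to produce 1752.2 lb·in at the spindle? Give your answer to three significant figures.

Overall ratio R = 0.70968 × 2.2609 × 2.5778 = 4.136; overall efficiency η = 0.92 × 0.93 × 0.96 = 0.8214.
Input torque = output torque / (R × η) = 1752.2 / (4.136 × 0.8214) = 515.77 lb·in.

516 lb·in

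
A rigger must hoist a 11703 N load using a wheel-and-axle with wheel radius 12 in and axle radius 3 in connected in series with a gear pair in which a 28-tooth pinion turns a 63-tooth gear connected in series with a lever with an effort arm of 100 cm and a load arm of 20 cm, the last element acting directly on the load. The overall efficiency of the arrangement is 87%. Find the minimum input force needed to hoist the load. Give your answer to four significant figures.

Wheel-and-axle MA = R/r = 12/3 = 4.
Gear pair MA = 63/28 = 2.25.
Lever MA = effort arm / load arm = 100/20 = 5.
Combined ideal MA = 4 × 2.25 × 5 = 45.
Actual MA = 45 × 0.87 = 39.15.
Effort = load / actual MA = 11703 / 39.15 = 298.93 N.

298.9 N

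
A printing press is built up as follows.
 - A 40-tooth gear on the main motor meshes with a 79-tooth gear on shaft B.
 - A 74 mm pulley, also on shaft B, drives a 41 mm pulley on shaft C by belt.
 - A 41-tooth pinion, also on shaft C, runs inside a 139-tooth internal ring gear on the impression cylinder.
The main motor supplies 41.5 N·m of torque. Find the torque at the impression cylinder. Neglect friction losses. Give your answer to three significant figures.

154 N·m

After the gear mesh (79/40): 41.5 × 1.975 = 81.963 N·m
After the belt (41/74): 81.963 × 0.55405 = 45.412 N·m
After the internal gear (139/41): 45.412 × 3.3902 = 153.96 N·m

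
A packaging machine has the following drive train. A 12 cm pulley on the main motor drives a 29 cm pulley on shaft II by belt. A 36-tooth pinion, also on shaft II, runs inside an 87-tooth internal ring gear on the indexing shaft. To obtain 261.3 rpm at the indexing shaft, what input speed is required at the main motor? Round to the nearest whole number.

Overall ratio R = 2.4167 × 2.4167 = 5.8403.
Required input speed = output speed × R = 261.3 × 5.8403 = 1526.1 rpm.

1526 rpm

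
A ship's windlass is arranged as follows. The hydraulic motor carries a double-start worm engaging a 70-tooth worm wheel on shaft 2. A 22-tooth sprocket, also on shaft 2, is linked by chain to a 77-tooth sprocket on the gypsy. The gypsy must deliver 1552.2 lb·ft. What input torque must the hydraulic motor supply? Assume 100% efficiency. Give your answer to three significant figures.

12.7 lb·ft

Overall ratio R = 35 × 3.5 = 122.5.
Input torque = output torque / R = 1552.2 / 122.5 = 12.671 lb·ft.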